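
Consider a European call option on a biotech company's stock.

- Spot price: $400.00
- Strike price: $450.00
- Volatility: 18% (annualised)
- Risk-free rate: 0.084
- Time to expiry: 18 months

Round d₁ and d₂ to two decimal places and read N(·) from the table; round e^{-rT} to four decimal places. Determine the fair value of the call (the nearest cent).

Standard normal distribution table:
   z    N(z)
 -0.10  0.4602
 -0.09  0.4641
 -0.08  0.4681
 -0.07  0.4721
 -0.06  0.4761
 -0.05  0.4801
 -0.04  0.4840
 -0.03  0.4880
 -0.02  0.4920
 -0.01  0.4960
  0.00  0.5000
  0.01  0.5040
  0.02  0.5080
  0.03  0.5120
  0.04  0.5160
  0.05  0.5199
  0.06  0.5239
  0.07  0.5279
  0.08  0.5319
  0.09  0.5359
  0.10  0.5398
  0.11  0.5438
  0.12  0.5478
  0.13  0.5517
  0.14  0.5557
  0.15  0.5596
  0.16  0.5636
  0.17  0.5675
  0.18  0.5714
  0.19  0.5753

$36.55

σ√T = 0.18 × 1.2247 = 0.2205
d₁ = [ln(400/450) + (0.084 + 0.18²/2)·1.5] / 0.2205 = [-0.1178 + 0.1503] / 0.2205 = 0.1475 ≈ 0.15
d₂ = d₁ − σ√T = 0.1475 − 0.2205 = -0.0730 ≈ -0.07
exp(−rT) = exp(−0.084·1.5) = 0.8816
N(d₁) = N(0.15) = 0.5596;  N(d₂) = N(-0.07) = 0.4721
C = 400·0.5596 − 450·0.8816·0.4721 = 223.8400 − 187.2915 = 36.5485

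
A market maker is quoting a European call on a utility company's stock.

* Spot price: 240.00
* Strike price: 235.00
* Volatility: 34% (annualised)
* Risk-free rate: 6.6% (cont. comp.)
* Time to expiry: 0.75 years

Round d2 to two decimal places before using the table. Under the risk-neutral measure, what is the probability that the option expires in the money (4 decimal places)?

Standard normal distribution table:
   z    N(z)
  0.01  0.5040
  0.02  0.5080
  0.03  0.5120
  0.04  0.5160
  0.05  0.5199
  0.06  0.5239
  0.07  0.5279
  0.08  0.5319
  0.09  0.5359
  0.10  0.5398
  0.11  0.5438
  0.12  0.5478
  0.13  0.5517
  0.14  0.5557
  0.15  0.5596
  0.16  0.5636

0.5359

T = 0.75;  σ√T = 0.2944
ln(S/K) + (r + σ²/2)T = ln(240/235) + (0.066 + 0.34²/2)·0.75 = 0.0211 + 0.0929 = 0.1139
d₁ = 0.1139 / 0.2944 = 0.3868 ⇒ 0.39
d₂ = d₁ − σ√T = 0.3868 − 0.2944 = 0.0924 ⇒ 0.09
Risk-neutral Pr[S_T > K] = N(d₂) = N(0.09) = 0.5359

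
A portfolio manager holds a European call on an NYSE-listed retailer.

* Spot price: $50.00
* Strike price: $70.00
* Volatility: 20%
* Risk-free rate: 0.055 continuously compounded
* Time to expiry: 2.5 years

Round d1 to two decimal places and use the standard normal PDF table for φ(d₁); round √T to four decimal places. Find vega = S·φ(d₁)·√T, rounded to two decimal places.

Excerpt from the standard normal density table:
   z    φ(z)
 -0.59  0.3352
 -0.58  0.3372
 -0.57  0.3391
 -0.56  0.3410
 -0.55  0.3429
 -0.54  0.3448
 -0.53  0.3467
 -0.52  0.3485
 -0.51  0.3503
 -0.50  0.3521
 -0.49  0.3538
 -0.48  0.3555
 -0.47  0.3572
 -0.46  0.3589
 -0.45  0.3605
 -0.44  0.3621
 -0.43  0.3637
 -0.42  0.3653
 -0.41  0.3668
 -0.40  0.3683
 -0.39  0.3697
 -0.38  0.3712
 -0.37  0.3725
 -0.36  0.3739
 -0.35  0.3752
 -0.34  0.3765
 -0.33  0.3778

28.24

σ√T = 0.2 × 1.5811 = 0.3162
d₁ = [ln(50/70) + (0.055 + 0.2²/2)·2.5] / 0.3162 = [-0.3365 + 0.1875] / 0.3162 = -0.4711 → -0.47
√T = √2.5 = 1.5811
φ(d₁) = φ(-0.47) = 0.3572
vega = S·φ(d₁)·√T = 50·0.3572·1.5811 = 28.2384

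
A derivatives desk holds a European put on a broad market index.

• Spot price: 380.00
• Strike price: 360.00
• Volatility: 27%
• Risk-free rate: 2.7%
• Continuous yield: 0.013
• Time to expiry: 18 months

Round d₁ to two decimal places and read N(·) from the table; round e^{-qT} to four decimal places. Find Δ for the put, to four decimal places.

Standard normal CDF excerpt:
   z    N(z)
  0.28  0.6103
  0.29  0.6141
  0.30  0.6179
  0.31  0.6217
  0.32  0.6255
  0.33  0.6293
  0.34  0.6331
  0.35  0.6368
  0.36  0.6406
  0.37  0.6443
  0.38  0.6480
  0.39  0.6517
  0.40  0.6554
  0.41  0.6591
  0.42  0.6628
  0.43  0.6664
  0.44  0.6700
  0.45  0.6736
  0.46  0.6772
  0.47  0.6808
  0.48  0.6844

σ√T = 0.27·√1.5 = 0.3307
d₁ = [ln(380/360) + (0.027 − 0.013 + 0.27²/2)·1.5] / 0.3307 = [0.0541 + 0.0757] / 0.3307 = 0.3923 ⇒ 0.39
N(d₁) = N(0.39) = 0.6517
Δ_put = exp(−qT)·(N(d₁) − 1) = 0.9807·(0.6517 − 1) = -0.3416

-0.3416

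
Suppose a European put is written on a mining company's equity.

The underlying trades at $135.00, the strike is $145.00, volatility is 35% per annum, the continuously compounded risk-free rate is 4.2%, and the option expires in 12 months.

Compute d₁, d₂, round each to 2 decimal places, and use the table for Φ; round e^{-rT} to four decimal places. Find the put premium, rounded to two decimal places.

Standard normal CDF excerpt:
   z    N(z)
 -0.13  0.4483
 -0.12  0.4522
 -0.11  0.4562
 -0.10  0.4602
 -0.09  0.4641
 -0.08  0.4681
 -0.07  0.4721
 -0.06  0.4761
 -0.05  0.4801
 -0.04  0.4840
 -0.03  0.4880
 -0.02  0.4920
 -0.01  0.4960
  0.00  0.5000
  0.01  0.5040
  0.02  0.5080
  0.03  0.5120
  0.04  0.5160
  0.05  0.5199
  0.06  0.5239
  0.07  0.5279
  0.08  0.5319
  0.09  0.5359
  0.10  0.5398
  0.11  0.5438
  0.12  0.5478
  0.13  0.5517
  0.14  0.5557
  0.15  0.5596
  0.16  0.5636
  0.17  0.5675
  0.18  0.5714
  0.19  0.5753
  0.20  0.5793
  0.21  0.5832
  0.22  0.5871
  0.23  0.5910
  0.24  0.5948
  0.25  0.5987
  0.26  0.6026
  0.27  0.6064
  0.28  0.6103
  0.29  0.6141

$21.13

T = 1;  σ√T = 0.3500
d₁ = [ln(135/145) + (0.042 + 0.35²/2)·1] / 0.3500 = [-0.0715 + 0.1032] / 0.3500 = 0.0908 ≈ 0.09
d₂ = d₁ − σ√T = 0.0908 − 0.3500 = -0.2592 ≈ -0.26
exp(−rT) = exp(−0.042·1) = 0.9589
N(−d₂) = N(0.26) = 0.6026;  N(−d₁) = N(-0.09) = 0.4641
P = 145·0.9589·0.6026 − 135·0.4641 = 83.7858 − 62.6535 = 21.1323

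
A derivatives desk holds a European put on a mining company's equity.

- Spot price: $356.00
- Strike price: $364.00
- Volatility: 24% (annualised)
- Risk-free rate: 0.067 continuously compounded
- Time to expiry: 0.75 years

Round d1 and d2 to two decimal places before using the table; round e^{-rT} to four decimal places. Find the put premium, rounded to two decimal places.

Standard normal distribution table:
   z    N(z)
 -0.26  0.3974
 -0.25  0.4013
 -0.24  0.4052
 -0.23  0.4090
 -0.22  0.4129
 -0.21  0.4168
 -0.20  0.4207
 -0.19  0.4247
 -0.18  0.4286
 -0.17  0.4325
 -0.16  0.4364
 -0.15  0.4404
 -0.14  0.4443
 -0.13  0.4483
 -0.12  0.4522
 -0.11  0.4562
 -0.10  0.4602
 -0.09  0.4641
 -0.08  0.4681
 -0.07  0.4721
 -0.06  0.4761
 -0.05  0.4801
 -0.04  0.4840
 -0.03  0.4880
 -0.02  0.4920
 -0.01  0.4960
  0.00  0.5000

$24.68

σ√T = 0.24·√0.75 = 0.2078
d₁ = [ln(356/364) + (0.067 + 0.24²/2)·0.75] / 0.2078 = [-0.0222 + 0.0718] / 0.2078 = 0.2388 ⇒ 0.24
d₂ = d₁ − σ√T = 0.2388 − 0.2078 = 0.0309 ⇒ 0.03
e^(−rT) = e^(−0.067·0.75) = 0.9510
N(−d₂) = N(-0.03) = 0.4880;  N(−d₁) = N(-0.24) = 0.4052
P = 364·0.9510·0.4880 − 356·0.4052 = 168.9280 − 144.2512 = 24.6768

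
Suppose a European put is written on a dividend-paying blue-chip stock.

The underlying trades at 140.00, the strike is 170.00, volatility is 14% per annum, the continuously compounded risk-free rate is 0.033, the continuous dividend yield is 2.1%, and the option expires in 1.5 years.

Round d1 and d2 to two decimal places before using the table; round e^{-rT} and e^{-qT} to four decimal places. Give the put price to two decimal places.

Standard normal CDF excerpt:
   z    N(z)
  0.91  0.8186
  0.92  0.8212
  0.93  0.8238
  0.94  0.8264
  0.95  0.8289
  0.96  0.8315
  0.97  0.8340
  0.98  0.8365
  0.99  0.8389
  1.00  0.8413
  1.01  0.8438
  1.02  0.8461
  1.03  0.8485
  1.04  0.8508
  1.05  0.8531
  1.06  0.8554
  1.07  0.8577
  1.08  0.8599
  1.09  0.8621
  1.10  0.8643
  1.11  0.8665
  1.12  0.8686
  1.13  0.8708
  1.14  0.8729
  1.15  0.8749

T = 1.5;  σ√T = 0.1715
d₁ = [ln(140/170) + (0.033 − 0.021 + ½·0.14²)·1.5] / (σ√T) = (-0.1942 + 0.0327) / 0.1715 = -0.9416 → -0.94
d₂ = -0.9416 − 0.1715 = -1.1131 → -1.11
exp(−qT) = exp(−0.021·1.5) = 0.9690;  exp(−rT) = exp(−0.033·1.5) = 0.9517
N(−d₂) = N(1.11) = 0.8665;  N(−d₁) = N(0.94) = 0.8264
P = 170·0.9517·0.8665 − 140·0.9690·0.8264 = 140.1902 − 112.1094 = 28.0807

28.08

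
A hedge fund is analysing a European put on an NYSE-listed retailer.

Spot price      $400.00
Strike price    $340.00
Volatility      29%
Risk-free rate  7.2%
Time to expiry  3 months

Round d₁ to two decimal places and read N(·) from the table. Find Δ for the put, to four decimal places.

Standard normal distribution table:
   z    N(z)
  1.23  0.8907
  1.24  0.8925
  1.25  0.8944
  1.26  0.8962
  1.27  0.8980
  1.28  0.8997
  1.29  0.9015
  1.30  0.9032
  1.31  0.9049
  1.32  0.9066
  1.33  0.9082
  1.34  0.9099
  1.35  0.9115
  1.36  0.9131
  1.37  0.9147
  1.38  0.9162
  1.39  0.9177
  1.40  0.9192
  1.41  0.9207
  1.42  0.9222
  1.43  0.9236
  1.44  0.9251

σ√T = 0.29 × 0.5000 = 0.1450
d₁ = [ln(400/340) + (0.072 + 0.29²/2)·0.25] / 0.1450 = [0.1625 + 0.0285] / 0.1450 = 1.3175 → 1.32
N(d₁) = N(1.32) = 0.9066
Δ_put = N(d₁) − 1 = 0.9066 − 1 = -0.0934

-0.0934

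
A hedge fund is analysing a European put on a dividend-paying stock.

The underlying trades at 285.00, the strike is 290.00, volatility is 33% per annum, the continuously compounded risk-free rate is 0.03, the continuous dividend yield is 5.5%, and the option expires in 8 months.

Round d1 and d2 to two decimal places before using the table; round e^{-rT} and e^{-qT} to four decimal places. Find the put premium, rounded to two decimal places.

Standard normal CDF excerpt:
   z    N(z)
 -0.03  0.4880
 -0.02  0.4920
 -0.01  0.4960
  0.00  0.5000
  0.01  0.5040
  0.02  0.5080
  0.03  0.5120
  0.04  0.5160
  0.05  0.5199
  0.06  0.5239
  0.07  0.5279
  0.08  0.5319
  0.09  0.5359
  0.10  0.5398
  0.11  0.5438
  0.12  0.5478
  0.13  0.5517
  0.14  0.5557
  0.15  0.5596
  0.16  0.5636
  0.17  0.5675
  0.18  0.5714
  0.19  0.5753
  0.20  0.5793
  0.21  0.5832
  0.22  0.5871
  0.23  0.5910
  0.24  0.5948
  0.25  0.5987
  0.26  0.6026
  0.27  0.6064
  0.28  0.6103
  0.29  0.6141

35.02

T = 0.6667;  σ√T = 0.2694
d₁ = [ln(285/290) + (0.03 − 0.055 + 0.33²/2)·0.6667] / 0.2694 = [-0.0174 + 0.0196] / 0.2694 = 0.0083 → 0.01
d₂ = d₁ − σ√T = 0.0083 − 0.2694 = -0.2611 → -0.26
e^(−qT) = e^(−0.055·0.6667) = 0.9640;  e^(−rT) = e^(−0.03·0.6667) = 0.9802
N(−d₂) = N(0.26) = 0.6026;  N(−d₁) = N(-0.01) = 0.4960
P = 290·0.9802·0.6026 − 285·0.9640·0.4960 = 171.2939 − 136.2710 = 35.0228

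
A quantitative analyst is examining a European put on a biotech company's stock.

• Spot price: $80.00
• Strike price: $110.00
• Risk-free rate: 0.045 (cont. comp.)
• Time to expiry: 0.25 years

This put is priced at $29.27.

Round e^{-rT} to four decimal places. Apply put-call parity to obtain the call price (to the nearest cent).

$0.50

e^(−rT) = e^(−0.045·0.25) = 0.9888
Put-call parity: C − P = S − K·e^(−rT) = 80 − 110·0.9888 = 80 − 108.7680 = -28.7680
C = P + (C − P) = 29.27 + (-28.7680) = 0.5020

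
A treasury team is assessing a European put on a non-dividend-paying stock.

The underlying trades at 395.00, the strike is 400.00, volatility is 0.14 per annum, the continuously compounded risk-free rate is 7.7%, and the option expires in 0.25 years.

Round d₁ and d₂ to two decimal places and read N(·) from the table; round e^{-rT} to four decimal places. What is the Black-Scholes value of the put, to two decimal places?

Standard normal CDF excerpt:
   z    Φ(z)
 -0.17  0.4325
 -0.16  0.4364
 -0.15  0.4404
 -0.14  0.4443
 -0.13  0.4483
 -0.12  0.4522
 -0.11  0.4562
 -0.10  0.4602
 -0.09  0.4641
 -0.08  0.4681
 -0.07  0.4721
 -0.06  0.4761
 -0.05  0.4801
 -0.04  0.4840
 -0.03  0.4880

9.72

T = 0.25;  σ√T = 0.0700
d₁ = [ln(395/400) + (0.077 + 0.14²/2)·0.25] / 0.0700 = [-0.0126 + 0.0217] / 0.0700 = 0.1303 → 0.13
d₂ = d₁ − σ√T = 0.1303 − 0.0700 = 0.0603 → 0.06
e^(−rT) = e^(−0.077·0.25) = 0.9809
N(−d₂) = N(-0.06) = 0.4761;  N(−d₁) = N(-0.13) = 0.4483
P = 400·0.9809·0.4761 − 395·0.4483 = 186.8026 − 177.0785 = 9.7241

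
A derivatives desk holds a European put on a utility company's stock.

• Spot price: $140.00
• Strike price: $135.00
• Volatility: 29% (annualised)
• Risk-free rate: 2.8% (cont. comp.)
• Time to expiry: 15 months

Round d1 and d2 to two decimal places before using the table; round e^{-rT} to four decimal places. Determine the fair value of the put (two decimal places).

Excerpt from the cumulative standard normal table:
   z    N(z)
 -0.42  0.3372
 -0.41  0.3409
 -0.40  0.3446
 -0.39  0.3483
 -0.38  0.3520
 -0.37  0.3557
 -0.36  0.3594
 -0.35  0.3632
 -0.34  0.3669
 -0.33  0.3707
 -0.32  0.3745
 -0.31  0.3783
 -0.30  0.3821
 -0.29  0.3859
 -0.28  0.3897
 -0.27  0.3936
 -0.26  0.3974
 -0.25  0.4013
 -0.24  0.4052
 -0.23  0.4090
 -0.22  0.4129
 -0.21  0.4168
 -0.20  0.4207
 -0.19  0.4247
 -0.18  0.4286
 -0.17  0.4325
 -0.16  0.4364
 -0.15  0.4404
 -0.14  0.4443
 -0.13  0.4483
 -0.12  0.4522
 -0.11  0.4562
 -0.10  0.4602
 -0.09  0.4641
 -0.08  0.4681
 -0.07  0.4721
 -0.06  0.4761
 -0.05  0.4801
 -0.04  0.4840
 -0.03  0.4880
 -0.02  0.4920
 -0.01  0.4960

$12.78

σ√T = 0.29 × 1.1180 = 0.3242
d₁ = [ln(140/135) + (0.028 + 0.29²/2)·1.25] / 0.3242 = [0.0364 + 0.0876] / 0.3242 = 0.3822 ⇒ 0.38
d₂ = d₁ − σ√T = 0.3822 − 0.3242 = 0.0580 ⇒ 0.06
exp(−rT) = exp(−0.028·1.25) = 0.9656
N(−d₂) = N(-0.06) = 0.4761;  N(−d₁) = N(-0.38) = 0.3520
P = 135·0.9656·0.4761 − 140·0.3520 = 62.0625 − 49.2800 = 12.7825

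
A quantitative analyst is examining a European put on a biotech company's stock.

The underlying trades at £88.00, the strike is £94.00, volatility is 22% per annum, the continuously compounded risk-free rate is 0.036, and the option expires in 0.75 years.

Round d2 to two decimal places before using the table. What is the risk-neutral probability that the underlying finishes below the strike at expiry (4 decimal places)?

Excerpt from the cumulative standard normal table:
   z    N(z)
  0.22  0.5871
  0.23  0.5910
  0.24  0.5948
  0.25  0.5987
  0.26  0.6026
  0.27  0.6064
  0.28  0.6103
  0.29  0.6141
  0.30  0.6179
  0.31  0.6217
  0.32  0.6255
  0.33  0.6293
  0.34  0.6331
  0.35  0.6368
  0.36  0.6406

0.6179

T = 0.75;  σ√T = 0.1905
d₁ = [ln(88/94) + (0.036 + ½·0.22²)·0.75] / (σ√T) = (-0.0660 + 0.0451) / 0.1905 = -0.1092 ⇒ -0.11
d₂ = -0.1092 − 0.1905 = -0.2997 ⇒ -0.30
Pr(exercise) under Q = N(−d₂) = N(0.30) = 0.6179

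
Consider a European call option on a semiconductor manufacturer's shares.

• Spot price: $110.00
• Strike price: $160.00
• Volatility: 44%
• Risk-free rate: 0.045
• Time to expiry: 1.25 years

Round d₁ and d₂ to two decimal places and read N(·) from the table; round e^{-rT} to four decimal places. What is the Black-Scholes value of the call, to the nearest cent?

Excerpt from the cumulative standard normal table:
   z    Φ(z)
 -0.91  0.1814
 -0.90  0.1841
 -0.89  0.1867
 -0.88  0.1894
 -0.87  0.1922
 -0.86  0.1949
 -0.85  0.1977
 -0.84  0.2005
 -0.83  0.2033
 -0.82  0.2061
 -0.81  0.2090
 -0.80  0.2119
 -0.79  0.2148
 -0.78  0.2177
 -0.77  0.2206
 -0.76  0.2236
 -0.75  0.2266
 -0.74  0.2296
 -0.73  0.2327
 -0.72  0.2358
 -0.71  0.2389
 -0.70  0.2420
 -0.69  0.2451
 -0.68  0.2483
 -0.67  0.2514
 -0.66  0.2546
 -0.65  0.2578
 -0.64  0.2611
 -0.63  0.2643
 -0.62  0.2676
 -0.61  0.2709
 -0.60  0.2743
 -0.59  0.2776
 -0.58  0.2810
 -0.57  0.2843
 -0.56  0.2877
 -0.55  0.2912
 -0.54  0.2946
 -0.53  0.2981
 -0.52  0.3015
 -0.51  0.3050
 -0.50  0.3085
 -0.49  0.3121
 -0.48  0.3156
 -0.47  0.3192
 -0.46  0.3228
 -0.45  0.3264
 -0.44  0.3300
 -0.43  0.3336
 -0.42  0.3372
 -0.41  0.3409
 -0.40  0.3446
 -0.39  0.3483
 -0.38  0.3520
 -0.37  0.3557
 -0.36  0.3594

$9.67

σ√T = 0.44 × 1.1180 = 0.4919
d₁ = [ln(110/160) + (0.045 + 0.44²/2)·1.25] / 0.4919 = [-0.3747 + 0.1772] / 0.4919 = -0.4014 which rounds to -0.40
d₂ = d₁ − σ√T = -0.4014 − 0.4919 = -0.8933 which rounds to -0.89
e^(−rT) = e^(−0.045·1.25) = 0.9453
C = 110·N(-0.40) − 160·0.9453·N(-0.89) = 110·0.3446 − 160·0.9453·0.1867 = 37.9060 − 28.2380 = 9.6680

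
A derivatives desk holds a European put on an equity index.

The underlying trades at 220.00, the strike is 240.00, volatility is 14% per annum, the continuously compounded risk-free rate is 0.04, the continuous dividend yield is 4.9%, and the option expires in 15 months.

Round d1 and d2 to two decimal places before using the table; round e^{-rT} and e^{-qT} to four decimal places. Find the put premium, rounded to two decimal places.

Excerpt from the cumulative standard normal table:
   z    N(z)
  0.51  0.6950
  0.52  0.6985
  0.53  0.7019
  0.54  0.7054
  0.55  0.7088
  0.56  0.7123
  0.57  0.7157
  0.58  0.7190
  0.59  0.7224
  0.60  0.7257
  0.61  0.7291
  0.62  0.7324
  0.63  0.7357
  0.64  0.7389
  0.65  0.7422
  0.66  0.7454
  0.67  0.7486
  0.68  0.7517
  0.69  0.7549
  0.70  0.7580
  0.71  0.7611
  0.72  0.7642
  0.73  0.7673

σ√T = 0.14 × 1.1180 = 0.1565
d₁ = [ln(220/240) + (0.04 − 0.049 + ½·0.14²)·1.25] / (σ√T) = (-0.0870 + 0.0010) / 0.1565 = -0.5495 ⇒ -0.55
d₂ = -0.5495 − 0.1565 = -0.7060 ⇒ -0.71
e^(−qT) = e^(−0.049·1.25) = 0.9406;  e^(−rT) = e^(−0.04·1.25) = 0.9512
N(−d₂) = N(0.71) = 0.7611;  N(−d₁) = N(0.55) = 0.7088
P = 240·0.9512·0.7611 − 220·0.9406·0.7088 = 173.7500 − 146.6734 = 27.0766

27.08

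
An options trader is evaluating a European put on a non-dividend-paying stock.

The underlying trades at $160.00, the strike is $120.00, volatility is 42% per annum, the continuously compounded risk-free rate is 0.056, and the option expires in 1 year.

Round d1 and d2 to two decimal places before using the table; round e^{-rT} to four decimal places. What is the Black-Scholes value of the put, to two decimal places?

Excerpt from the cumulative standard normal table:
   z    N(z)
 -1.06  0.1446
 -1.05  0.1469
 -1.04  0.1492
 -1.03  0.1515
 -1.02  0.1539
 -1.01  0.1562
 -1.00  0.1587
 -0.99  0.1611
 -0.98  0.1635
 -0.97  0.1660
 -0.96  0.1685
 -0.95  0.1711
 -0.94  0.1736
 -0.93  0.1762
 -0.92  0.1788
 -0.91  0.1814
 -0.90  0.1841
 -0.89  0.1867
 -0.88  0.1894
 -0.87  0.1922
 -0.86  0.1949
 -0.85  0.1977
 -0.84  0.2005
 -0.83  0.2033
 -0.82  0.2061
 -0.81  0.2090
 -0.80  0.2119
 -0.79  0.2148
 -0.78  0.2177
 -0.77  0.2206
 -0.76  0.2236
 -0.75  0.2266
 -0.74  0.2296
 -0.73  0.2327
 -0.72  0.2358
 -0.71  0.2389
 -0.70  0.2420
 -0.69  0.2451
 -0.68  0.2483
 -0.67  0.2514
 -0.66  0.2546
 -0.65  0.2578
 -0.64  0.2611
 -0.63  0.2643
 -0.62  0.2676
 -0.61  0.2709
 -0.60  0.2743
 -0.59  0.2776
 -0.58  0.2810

$6.50

σ√T = 0.42·√1 = 0.4200
d₁ = [ln(160/120) + (0.056 + 0.42²/2)·1] / 0.4200 = [0.2877 + 0.1442] / 0.4200 = 1.0283 ≈ 1.03
d₂ = d₁ − σ√T = 1.0283 − 0.4200 = 0.6083 ≈ 0.61
e^(−rT) = e^(−0.056·1) = 0.9455
N(−d₂) = N(-0.61) = 0.2709;  N(−d₁) = N(-1.03) = 0.1515
P = 120·0.9455·0.2709 − 160·0.1515 = 30.7363 − 24.2400 = 6.4963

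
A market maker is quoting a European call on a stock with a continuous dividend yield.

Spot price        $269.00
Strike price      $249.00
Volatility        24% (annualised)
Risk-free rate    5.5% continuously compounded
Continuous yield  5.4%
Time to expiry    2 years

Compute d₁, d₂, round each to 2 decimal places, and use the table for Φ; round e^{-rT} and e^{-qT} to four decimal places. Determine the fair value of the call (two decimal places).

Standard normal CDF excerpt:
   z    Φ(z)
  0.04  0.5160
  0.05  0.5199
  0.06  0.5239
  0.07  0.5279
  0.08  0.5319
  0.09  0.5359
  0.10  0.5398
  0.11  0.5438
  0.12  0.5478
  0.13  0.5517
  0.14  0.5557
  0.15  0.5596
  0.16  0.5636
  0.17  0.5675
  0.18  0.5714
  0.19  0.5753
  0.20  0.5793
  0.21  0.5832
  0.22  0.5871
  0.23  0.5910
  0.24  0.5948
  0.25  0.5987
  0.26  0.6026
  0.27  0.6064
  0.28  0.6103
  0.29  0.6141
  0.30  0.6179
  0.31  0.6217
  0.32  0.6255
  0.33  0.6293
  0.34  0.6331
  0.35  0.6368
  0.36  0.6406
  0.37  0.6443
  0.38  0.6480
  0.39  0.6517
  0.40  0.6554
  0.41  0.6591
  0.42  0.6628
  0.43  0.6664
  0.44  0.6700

T = 2;  σ√T = 0.3394
d₁ = [ln(269/249) + (0.055 − 0.054 + ½·0.24²)·2] / (σ√T) = (0.0773 + 0.0596) / 0.3394 = 0.4032 → 0.40
d₂ = 0.4032 − 0.3394 = 0.0638 → 0.06
exp(−qT) = exp(−0.054·2) = 0.8976;  exp(−rT) = exp(−0.055·2) = 0.8958
N(d₁) = N(0.40) = 0.6554;  N(d₂) = N(0.06) = 0.5239
C = 269·0.8976·0.6554 − 249·0.8958·0.5239 = 158.2492 − 116.8581 = 41.3911

$41.39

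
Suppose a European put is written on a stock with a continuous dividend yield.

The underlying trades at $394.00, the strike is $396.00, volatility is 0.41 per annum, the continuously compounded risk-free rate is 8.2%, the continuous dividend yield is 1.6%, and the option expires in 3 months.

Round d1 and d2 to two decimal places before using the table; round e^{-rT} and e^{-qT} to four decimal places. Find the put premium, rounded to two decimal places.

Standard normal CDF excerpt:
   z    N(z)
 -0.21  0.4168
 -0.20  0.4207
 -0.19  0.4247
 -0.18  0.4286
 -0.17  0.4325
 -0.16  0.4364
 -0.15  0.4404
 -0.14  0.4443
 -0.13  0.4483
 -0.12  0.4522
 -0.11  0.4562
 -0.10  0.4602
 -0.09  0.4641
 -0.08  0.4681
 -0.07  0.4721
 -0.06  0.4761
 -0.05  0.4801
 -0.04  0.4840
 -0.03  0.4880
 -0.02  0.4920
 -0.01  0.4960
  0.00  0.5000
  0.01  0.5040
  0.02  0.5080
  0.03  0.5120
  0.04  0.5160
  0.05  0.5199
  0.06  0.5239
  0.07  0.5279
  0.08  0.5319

T = 0.25;  σ√T = 0.2050
ln(S/K) + (r − q + σ²/2)T = ln(394/396) + (0.082 − 0.016 + 0.41²/2)·0.25 = -0.0051 + 0.0375 = 0.0324
d₁ = 0.0324 / 0.2050 = 0.1583 ≈ 0.16
d₂ = d₁ − σ√T = 0.1583 − 0.2050 = -0.0467 ≈ -0.05
exp(−qT) = exp(−0.016·0.25) = 0.9960;  exp(−rT) = exp(−0.082·0.25) = 0.9797
N(−d₂) = N(0.05) = 0.5199;  N(−d₁) = N(-0.16) = 0.4364
P = 396·0.9797·0.5199 − 394·0.9960·0.4364 = 201.7010 − 171.2538 = 30.4472

$30.45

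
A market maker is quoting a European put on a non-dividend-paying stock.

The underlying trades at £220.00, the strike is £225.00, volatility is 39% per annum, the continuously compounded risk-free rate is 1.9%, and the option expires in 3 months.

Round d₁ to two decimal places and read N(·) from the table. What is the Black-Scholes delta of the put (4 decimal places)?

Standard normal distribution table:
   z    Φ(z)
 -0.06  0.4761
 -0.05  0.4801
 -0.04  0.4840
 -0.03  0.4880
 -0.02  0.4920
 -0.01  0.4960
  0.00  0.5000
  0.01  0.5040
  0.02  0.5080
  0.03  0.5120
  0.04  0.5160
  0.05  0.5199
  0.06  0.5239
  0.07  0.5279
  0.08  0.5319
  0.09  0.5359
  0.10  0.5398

-0.4960

T = 0.25;  σ√T = 0.1950
d₁ = [ln(220/225) + (0.019 + 0.39²/2)·0.25] / 0.1950 = [-0.0225 + 0.0238] / 0.1950 = 0.0066 → 0.01
N(d₁) = N(0.01) = 0.5040
Δ_put = N(d₁) − 1 = 0.5040 − 1 = -0.4960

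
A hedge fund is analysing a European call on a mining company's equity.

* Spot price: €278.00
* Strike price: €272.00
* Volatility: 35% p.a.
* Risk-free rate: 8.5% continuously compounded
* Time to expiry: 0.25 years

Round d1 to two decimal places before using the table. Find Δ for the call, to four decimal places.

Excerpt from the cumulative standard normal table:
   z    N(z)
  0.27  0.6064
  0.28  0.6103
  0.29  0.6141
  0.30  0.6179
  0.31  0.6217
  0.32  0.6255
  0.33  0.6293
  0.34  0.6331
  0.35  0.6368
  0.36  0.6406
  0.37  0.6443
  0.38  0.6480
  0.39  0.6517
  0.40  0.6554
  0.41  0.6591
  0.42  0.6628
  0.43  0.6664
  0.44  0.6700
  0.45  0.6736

T = 0.25;  σ√T = 0.1750
d₁ = [ln(278/272) + (0.085 + 0.35²/2)·0.25] / 0.1750 = [0.0218 + 0.0366] / 0.1750 = 0.3336 → 0.33
N(d₁) = N(0.33) = 0.6293
Δ_call = N(d₁) = 0.6293

0.6293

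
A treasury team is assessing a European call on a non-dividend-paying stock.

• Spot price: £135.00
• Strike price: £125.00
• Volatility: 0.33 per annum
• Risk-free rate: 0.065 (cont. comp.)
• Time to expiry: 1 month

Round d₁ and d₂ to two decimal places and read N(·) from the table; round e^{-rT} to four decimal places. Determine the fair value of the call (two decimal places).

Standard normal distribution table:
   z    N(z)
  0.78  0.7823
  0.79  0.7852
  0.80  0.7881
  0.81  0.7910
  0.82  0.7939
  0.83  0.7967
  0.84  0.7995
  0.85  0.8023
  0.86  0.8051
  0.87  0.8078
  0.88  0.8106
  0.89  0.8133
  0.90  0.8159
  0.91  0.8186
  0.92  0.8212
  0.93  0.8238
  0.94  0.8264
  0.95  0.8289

£11.81

T = 0.08333;  σ√T = 0.0953
d₁ = [ln(135/125) + (0.065 + ½·0.33²)·0.08333] / (σ√T) = (0.0770 + 0.0100) / 0.0953 = 0.9124 ⇒ 0.91
d₂ = 0.9124 − 0.0953 = 0.8171 ⇒ 0.82
exp(−rT) = exp(−0.065·0.08333) = 0.9946
N(d₁) = N(0.91) = 0.8186;  N(d₂) = N(0.82) = 0.7939
C = 135·0.8186 − 125·0.9946·0.7939 = 110.5110 − 98.7016 = 11.8094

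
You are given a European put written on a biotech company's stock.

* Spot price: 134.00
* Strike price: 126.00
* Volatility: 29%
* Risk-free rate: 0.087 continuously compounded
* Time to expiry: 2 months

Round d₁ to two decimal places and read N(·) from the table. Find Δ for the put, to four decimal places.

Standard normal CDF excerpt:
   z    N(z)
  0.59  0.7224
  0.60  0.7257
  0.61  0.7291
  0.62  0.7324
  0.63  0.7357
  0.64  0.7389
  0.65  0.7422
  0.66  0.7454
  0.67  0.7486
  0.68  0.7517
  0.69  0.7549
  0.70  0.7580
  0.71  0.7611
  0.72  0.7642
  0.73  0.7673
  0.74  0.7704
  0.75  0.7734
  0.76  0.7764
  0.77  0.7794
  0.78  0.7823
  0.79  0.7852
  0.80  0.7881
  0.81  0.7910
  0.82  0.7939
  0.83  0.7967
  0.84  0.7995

-0.2420

T = 0.1667;  σ√T = 0.1184
d₁ = [ln(134/126) + (0.087 + 0.29²/2)·0.1667] / 0.1184 = [0.0616 + 0.0215] / 0.1184 = 0.7016 → 0.70
N(d₁) = N(0.70) = 0.7580
Δ_put = N(d₁) − 1 = 0.7580 − 1 = -0.2420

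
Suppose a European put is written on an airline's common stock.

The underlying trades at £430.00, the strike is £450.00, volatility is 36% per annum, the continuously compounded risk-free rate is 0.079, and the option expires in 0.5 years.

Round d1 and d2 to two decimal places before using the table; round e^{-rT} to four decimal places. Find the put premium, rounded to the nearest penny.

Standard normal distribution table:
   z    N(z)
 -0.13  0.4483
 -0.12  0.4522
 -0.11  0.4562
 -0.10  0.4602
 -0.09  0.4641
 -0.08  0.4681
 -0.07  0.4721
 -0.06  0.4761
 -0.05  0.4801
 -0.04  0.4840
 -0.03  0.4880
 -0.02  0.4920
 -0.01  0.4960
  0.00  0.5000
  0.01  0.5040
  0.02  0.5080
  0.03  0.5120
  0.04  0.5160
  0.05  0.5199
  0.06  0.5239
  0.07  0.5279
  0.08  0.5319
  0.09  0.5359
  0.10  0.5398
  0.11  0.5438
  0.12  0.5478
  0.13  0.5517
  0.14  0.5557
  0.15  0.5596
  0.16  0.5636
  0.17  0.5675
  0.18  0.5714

£44.19

σ√T = 0.36 × 0.7071 = 0.2546
d₁ = [ln(430/450) + (0.079 + 0.36²/2)·0.5] / 0.2546 = [-0.0455 + 0.0719] / 0.2546 = 0.1039 ⇒ 0.10
d₂ = d₁ − σ√T = 0.1039 − 0.2546 = -0.1507 ⇒ -0.15
e^(−rT) = e^(−0.079·0.5) = 0.9613
N(−d₂) = N(0.15) = 0.5596;  N(−d₁) = N(-0.10) = 0.4602
P = 450·0.9613·0.5596 − 430·0.4602 = 242.0746 − 197.8860 = 44.1886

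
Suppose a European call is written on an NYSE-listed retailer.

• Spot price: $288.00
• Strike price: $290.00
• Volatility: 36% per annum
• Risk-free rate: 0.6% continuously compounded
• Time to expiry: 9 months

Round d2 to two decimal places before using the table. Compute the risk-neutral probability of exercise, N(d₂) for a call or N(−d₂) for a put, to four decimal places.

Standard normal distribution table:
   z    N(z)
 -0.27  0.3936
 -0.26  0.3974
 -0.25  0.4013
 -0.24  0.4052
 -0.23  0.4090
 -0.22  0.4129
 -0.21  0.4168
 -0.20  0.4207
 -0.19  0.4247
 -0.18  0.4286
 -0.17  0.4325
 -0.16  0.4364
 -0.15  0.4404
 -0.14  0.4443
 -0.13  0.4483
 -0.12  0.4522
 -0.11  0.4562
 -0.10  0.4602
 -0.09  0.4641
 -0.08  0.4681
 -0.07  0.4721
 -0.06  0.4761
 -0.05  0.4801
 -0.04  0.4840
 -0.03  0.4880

0.4364

T = 0.75;  σ√T = 0.3118
d₁ = [ln(288/290) + (0.006 + 0.36²/2)·0.75] / 0.3118 = [-0.0069 + 0.0531] / 0.3118 = 0.1481 → 0.15
d₂ = d₁ − σ√T = 0.1481 − 0.3118 = -0.1636 → -0.16
Pr(exercise) under Q = N(d₂) = 0.4364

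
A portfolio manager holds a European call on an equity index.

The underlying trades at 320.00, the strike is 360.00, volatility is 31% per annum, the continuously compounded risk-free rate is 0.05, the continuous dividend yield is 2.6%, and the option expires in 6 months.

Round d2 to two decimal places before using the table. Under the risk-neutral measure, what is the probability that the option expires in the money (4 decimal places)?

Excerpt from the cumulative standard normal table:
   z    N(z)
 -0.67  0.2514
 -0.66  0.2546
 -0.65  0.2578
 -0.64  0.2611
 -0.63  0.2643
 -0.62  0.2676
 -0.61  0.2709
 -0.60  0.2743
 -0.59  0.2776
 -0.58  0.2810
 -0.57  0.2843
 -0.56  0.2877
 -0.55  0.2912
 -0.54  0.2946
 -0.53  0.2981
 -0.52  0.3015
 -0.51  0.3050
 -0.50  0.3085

0.2776

T = 0.5;  σ√T = 0.2192
d₁ = [ln(320/360) + (0.05 − 0.026 + 0.31²/2)·0.5] / 0.2192 = [-0.1178 + 0.0360] / 0.2192 = -0.3730 which rounds to -0.37
d₂ = d₁ − σ√T = -0.3730 − 0.2192 = -0.5922 which rounds to -0.59
Risk-neutral Pr[S_T > K] = N(d₂) = N(-0.59) = 0.2776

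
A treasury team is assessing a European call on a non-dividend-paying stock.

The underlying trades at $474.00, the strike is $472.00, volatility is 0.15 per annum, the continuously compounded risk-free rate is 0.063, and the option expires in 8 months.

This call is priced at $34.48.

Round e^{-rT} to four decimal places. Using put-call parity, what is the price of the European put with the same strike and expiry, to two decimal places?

$13.08

exp(−rT) = exp(−0.063·0.6667) = 0.9589
Put-call parity: C − P = S − K·e^(−rT) = 474 − 472·0.9589 = 474 − 452.6008 = 21.3992
P = C − (C − P) = 34.48 − (21.3992) = 13.0808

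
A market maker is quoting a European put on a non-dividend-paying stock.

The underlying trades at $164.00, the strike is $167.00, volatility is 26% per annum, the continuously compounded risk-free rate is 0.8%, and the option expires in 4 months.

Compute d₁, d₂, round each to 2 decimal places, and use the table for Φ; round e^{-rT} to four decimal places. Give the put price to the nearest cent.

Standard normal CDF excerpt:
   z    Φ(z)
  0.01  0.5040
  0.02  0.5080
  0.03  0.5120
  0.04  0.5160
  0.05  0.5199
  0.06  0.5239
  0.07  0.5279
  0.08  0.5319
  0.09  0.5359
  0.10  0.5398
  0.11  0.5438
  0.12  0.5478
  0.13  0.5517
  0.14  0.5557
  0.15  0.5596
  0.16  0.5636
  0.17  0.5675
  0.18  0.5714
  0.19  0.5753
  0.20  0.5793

$11.20

σ√T = 0.26·√0.3333 = 0.1501
d₁ = [ln(164/167) + (0.008 + ½·0.26²)·0.3333] / (σ√T) = (-0.0181 + 0.0139) / 0.1501 = -0.0279 ⇒ -0.03
d₂ = -0.0279 − 0.1501 = -0.1781 ⇒ -0.18
exp(−rT) = exp(−0.008·0.3333) = 0.9973
N(−d₂) = N(0.18) = 0.5714;  N(−d₁) = N(0.03) = 0.5120
P = 167·0.9973·0.5714 − 164·0.5120 = 95.1662 − 83.9680 = 11.1982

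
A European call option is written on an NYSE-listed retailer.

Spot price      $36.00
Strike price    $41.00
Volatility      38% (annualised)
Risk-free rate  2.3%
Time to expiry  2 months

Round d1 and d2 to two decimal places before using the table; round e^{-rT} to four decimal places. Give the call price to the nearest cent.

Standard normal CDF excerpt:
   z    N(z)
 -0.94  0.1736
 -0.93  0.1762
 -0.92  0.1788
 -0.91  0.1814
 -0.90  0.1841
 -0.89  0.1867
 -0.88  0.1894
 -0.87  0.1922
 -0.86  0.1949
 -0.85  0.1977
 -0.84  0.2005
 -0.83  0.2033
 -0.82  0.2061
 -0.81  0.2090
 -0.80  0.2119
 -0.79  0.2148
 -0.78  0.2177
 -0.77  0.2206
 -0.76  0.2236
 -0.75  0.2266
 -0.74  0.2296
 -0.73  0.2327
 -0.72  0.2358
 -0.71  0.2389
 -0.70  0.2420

$0.64

T = 0.1667;  σ√T = 0.1551
d₁ = [ln(36/41) + (0.023 + 0.38²/2)·0.1667] / 0.1551 = [-0.1301 + 0.0159] / 0.1551 = -0.7360 → -0.74
d₂ = d₁ − σ√T = -0.7360 − 0.1551 = -0.8912 → -0.89
e^(−rT) = e^(−0.023·0.1667) = 0.9962
N(d₁) = N(-0.74) = 0.2296;  N(d₂) = N(-0.89) = 0.1867
C = 36·0.2296 − 41·0.9962·0.1867 = 8.2656 − 7.6256 = 0.6400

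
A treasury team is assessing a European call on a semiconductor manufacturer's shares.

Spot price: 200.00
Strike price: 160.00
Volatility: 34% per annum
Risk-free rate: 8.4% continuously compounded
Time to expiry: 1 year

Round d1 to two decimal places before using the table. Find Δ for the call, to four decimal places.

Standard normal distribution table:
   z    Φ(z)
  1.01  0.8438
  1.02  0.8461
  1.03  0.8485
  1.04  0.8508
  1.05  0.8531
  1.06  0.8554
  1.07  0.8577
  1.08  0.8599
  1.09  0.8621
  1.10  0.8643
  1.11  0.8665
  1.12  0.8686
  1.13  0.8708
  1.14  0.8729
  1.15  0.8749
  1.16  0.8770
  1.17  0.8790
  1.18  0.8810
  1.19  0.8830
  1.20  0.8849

0.8577

σ√T = 0.34·√1 = 0.3400
d₁ = [ln(200/160) + (0.084 + 0.34²/2)·1] / 0.3400 = [0.2231 + 0.1418] / 0.3400 = 1.0734 → 1.07
N(d₁) = N(1.07) = 0.8577
Δ_call = N(d₁) = 0.8577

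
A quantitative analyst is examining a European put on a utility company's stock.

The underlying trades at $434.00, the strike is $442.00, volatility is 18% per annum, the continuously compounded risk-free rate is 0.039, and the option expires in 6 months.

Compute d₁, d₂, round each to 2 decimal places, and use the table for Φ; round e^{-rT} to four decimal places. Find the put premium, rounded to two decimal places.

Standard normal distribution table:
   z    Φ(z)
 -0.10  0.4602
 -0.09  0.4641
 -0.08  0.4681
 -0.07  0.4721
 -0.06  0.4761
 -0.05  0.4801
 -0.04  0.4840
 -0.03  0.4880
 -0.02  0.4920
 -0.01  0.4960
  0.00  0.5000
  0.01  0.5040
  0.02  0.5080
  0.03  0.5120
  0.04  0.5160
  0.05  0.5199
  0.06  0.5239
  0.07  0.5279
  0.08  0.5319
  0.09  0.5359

T = 0.5;  σ√T = 0.1273
d₁ = [ln(434/442) + (0.039 + 0.18²/2)·0.5] / 0.1273 = [-0.0183 + 0.0276] / 0.1273 = 0.0733 → 0.07
d₂ = d₁ − σ√T = 0.0733 − 0.1273 = -0.0539 → -0.05
e^(−rT) = e^(−0.039·0.5) = 0.9807
N(−d₂) = N(0.05) = 0.5199;  N(−d₁) = N(-0.07) = 0.4721
P = 442·0.9807·0.5199 − 434·0.4721 = 225.3607 − 204.8914 = 20.4693

$20.47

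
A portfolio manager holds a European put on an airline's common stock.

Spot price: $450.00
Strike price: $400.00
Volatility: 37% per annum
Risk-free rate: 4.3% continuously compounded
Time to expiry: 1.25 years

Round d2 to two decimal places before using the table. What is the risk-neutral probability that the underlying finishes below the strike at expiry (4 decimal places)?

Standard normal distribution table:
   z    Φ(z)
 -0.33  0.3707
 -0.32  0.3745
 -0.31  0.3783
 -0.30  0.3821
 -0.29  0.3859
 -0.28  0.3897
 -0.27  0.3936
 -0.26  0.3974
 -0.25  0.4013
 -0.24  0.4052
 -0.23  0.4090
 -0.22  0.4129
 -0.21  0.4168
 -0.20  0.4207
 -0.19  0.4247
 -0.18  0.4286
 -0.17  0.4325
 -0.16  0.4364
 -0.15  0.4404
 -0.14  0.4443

σ√T = 0.37·√1.25 = 0.4137
ln(S/K) + (r + σ²/2)T = ln(450/400) + (0.043 + 0.37²/2)·1.25 = 0.1178 + 0.1393 = 0.2571
d₁ = 0.2571 / 0.4137 = 0.6215 ⇒ 0.62
d₂ = d₁ − σ√T = 0.6215 − 0.4137 = 0.2078 ⇒ 0.21
Pr(exercise) under Q = N(−d₂) = N(-0.21) = 0.4168

0.4168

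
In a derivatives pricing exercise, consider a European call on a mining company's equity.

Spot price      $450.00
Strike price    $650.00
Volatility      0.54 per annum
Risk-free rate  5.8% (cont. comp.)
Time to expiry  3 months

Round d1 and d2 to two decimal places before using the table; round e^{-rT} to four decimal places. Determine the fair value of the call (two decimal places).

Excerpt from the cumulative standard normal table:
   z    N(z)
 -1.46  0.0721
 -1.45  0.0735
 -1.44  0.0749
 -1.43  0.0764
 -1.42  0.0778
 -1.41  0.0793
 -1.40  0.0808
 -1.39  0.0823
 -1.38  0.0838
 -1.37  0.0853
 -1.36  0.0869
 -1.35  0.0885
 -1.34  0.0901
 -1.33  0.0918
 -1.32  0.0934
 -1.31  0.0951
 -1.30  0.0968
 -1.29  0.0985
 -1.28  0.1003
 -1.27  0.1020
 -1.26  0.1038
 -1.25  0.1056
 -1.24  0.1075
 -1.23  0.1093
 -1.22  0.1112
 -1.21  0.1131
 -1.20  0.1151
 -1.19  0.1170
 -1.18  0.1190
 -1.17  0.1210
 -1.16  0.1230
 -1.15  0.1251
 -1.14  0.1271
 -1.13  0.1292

σ√T = 0.54·√0.25 = 0.2700
d₁ = [ln(450/650) + (0.058 + 0.54²/2)·0.25] / 0.2700 = [-0.3677 + 0.0510] / 0.2700 = -1.1732 which rounds to -1.17
d₂ = d₁ − σ√T = -1.1732 − 0.2700 = -1.4432 which rounds to -1.44
e^(−rT) = e^(−0.058·0.25) = 0.9856
N(d₁) = N(-1.17) = 0.1210;  N(d₂) = N(-1.44) = 0.0749
C = 450·0.1210 − 650·0.9856·0.0749 = 54.4500 − 47.9839 = 6.4661

$6.47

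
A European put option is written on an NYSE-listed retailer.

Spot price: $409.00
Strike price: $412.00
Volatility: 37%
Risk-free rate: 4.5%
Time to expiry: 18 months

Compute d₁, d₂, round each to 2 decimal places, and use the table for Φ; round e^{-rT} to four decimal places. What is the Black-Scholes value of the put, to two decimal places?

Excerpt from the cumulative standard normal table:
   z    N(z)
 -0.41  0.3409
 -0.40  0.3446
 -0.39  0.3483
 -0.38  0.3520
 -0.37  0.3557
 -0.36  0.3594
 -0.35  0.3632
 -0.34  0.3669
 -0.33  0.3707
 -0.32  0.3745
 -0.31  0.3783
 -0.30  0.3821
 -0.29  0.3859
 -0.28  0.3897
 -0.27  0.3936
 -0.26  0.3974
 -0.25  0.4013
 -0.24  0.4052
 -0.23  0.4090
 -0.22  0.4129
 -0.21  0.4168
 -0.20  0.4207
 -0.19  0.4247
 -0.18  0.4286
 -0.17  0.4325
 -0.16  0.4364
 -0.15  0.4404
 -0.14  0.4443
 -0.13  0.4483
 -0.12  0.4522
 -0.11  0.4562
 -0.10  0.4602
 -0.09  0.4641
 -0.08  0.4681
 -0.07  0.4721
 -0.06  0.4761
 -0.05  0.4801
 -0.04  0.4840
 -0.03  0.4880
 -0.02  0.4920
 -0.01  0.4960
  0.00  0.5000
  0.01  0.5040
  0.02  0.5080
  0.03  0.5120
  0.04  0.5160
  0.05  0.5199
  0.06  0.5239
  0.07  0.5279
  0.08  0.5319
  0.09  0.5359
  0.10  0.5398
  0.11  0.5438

σ√T = 0.37·√1.5 = 0.4532
d₁ = [ln(409/412) + (0.045 + 0.37²/2)·1.5] / 0.4532 = [-0.0073 + 0.1702] / 0.4532 = 0.3594 which rounds to 0.36
d₂ = d₁ − σ√T = 0.3594 − 0.4532 = -0.0937 which rounds to -0.09
e^(−rT) = e^(−0.045·1.5) = 0.9347
N(−d₂) = N(0.09) = 0.5359;  N(−d₁) = N(-0.36) = 0.3594
P = 412·0.9347·0.5359 − 409·0.3594 = 206.3732 − 146.9946 = 59.3786

$59.38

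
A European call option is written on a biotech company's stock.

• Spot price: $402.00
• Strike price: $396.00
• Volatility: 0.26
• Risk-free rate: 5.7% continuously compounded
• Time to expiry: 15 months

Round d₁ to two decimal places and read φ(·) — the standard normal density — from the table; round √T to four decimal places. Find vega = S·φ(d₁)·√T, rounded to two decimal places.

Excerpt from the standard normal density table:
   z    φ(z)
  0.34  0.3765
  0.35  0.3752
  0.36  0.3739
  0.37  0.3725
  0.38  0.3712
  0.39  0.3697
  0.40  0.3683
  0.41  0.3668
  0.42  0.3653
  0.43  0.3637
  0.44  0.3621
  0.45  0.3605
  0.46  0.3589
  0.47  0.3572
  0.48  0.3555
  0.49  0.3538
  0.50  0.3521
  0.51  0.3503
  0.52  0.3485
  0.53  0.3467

σ√T = 0.26·√1.25 = 0.2907
d₁ = [ln(402/396) + (0.057 + 0.26²/2)·1.25] / 0.2907 = [0.0150 + 0.1135] / 0.2907 = 0.4422 ≈ 0.44
√T = √1.25 = 1.1180
φ(d₁) = φ(0.44) = 0.3621
vega = S·φ(d₁)·√T = 402·0.3621·1.1180 = 162.7408

162.74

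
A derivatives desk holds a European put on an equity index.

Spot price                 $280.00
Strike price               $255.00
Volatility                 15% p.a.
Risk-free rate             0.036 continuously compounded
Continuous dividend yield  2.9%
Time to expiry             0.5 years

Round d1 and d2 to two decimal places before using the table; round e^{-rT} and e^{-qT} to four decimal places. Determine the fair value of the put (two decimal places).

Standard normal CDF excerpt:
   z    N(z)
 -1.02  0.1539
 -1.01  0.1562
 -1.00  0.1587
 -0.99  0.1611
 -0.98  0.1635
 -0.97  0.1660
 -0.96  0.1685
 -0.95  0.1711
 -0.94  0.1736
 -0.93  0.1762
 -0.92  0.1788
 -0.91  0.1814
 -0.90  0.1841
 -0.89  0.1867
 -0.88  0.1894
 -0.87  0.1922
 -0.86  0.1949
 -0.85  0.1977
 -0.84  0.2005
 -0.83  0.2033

$3.00

σ√T = 0.15·√0.5 = 0.1061
d₁ = [ln(280/255) + (0.036 − 0.029 + 0.15²/2)·0.5] / 0.1061 = [0.0935 + 0.0091] / 0.1061 = 0.9678 → 0.97
d₂ = d₁ − σ√T = 0.9678 − 0.1061 = 0.8617 → 0.86
exp(−qT) = exp(−0.029·0.5) = 0.9856;  exp(−rT) = exp(−0.036·0.5) = 0.9822
N(−d₂) = N(-0.86) = 0.1949;  N(−d₁) = N(-0.97) = 0.1660
P = 255·0.9822·0.1949 − 280·0.9856·0.1660 = 48.8148 − 45.8107 = 3.0042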